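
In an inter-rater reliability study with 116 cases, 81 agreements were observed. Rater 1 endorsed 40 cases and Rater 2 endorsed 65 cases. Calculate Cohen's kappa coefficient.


P_o = 81/116 = 0.698276
P_e = (40*65 + 76*51) / 13456 = 0.481272
kappa = (P_o - P_e) / (1 - P_e)
kappa = (0.698276 - 0.481272) / (1 - 0.481272)
kappa = 0.4183

0.4183


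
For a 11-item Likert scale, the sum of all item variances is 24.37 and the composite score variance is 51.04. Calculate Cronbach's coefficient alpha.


alpha = (k/(k-1)) * (1 - sum(si^2)/s_total^2)
= (11/10) * (1 - 24.37/51.04)
alpha = 0.5748

0.5748


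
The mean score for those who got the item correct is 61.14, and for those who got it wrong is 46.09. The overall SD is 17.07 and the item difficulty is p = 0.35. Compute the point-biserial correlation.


q = 1 - p = 0.65
rpb = ((M1 - M0) / SD) * sqrt(p * q)
rpb = ((61.14 - 46.09) / 17.07) * sqrt(0.35 * 0.65)
rpb = 0.4205

0.4205


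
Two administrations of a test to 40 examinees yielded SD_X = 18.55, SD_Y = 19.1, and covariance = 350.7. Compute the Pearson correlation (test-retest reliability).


r = cov(X,Y) / (SD_X * SD_Y)
r = 350.7 / (18.55 * 19.1)
r = 350.7 / 354.305
r = 0.9898

0.9898


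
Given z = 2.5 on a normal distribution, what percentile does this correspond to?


CDF(z) = 0.5 * (1 + erf(z/sqrt(2)))
erf(1.7678) = 0.9876
CDF = 0.9938
Percentile rank = 0.9938 * 100 = 99.38

99.38


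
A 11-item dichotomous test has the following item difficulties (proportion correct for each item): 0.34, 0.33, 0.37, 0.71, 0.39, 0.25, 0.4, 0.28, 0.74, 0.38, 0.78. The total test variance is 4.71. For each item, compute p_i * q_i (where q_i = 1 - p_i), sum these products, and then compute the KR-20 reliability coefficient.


For each item, compute p_i * q_i:
  Item 1: 0.34 * 0.66 = 0.2244
  Item 2: 0.33 * 0.67 = 0.2211
  Item 3: 0.37 * 0.63 = 0.2331
  Item 4: 0.71 * 0.29 = 0.2059
  Item 5: 0.39 * 0.61 = 0.2379
  Item 6: 0.25 * 0.75 = 0.1875
  Item 7: 0.4 * 0.6 = 0.24
  Item 8: 0.28 * 0.72 = 0.2016
  Item 9: 0.74 * 0.26 = 0.1924
  Item 10: 0.38 * 0.62 = 0.2356
  Item 11: 0.78 * 0.22 = 0.1716
Sum(p_i * q_i) = 0.2244 + 0.2211 + 0.2331 + 0.2059 + 0.2379 + 0.1875 + 0.24 + 0.2016 + 0.1924 + 0.2356 + 0.1716 = 2.3511
KR-20 = (k/(k-1)) * (1 - Sum(p_i*q_i) / Var_total)
= (11/10) * (1 - 2.3511/4.71)
= 1.1 * 0.5008
KR-20 = 0.5509

0.5509


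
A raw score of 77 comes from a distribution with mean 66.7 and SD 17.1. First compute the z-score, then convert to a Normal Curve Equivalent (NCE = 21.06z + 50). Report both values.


z = (X - mean) / SD = (77 - 66.7) / 17.1
z = 10.3 / 17.1
z = 0.6023
NCE = NCE = 21.06z + 50
Carry z at full precision (z = 10.3 / 17.1) into the conversion:
NCE = 21.06 * (10.3 / 17.1) + 50 = 216.918 / 17.1 + 50
NCE = 12.6853 + 50
NCE = 62.6853

62.6853


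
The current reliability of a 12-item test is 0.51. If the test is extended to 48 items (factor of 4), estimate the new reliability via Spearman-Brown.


r_new = (n * rxx) / (1 + (n-1) * rxx)
r_new = (4 * 0.51) / (1 + 3 * 0.51)
r_new = 2.04 / 2.53
r_new = 0.8063

0.8063


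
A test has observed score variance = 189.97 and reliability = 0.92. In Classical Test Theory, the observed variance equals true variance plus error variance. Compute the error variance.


var_true = rxx * var_obs = 0.92 * 189.97 = 174.7724
var_error = var_obs - var_true
var_error = 189.97 - 174.7724
var_error = 15.1976

15.1976


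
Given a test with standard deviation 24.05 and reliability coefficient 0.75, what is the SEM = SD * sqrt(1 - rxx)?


SEM = SD * sqrt(1 - rxx)
SEM = 24.05 * sqrt(1 - 0.75)
SEM = 24.05 * sqrt(0.25) = 24.05 * 0.5
SEM = 12.025

12.025


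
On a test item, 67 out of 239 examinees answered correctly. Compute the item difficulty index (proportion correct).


Item difficulty p = number correct / total examinees
p = 67 / 239
p = 0.2803

0.2803


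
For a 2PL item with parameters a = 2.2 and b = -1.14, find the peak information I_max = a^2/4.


For 2PL, max info at theta = b = -1.14
I_max = a^2 / 4 = 2.2^2 / 4
= 4.84 / 4
I_max = 1.21

1.21


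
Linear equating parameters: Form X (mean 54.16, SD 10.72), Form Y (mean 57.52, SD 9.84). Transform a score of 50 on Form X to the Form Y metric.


slope = SD_Y / SD_X = 9.84 / 10.72 ~ 0.9179
intercept = mean_Y - slope * mean_X = 57.52 - (9.84 / 10.72) * 54.16 ~ 7.806
Y = slope * X + intercept. To avoid rounding drift from the rounded slope/intercept, evaluate the equivalent form Y = mean_Y + SD_Y * (X - mean_X) / SD_X at full precision:
Y = 57.52 + 9.84 * (50 - 54.16) / 10.72
Y = 57.52 - 9.84 * 4.16 / 10.72
Y = 57.52 - 40.9344 / 10.72
Y = 57.52 - 3.8185
Y = 53.7015

53.7015


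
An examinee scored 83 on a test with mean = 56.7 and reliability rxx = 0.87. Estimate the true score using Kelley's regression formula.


T_est = rxx * X + (1 - rxx) * mean
T_est = 0.87 * 83 + 0.13 * 56.7
T_est = 72.21 + 7.371
T_est = 79.581

79.581


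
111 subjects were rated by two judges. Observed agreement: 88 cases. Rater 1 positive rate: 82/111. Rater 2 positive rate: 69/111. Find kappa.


P_o = 88/111 = 0.792793
P_e = (82*69 + 29*42) / 12321 = 0.558072
kappa = (P_o - P_e) / (1 - P_e)
kappa = (0.792793 - 0.558072) / (1 - 0.558072)
kappa = 0.5311

0.5311


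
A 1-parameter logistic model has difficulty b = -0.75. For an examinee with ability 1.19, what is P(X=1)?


theta - b = 1.19 - -0.75 = 1.94
exp(-(theta - b)) = exp(-1.94) = 0.1437
P = 1 / (1 + 0.1437)
P = 0.8744

0.8744


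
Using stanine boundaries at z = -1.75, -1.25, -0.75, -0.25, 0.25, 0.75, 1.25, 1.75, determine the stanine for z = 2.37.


Stanine boundaries: [-1.75, -1.25, -0.75, -0.25, 0.25, 0.75, 1.25, 1.75]
z = 2.37
Check each boundary:
  z >= -1.75 -> could be stanine 2
  z >= -1.25 -> could be stanine 3
  z >= -0.75 -> could be stanine 4
  z >= -0.25 -> could be stanine 5
  z >= 0.25 -> could be stanine 6
  z >= 0.75 -> could be stanine 7
  z >= 1.25 -> could be stanine 8
  z >= 1.75 -> could be stanine 9
Highest qualifying boundary gives stanine = 9

9


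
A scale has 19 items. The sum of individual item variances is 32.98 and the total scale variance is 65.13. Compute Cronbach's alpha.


alpha = (k/(k-1)) * (1 - sum(si^2)/s_total^2)
= (19/18) * (1 - 32.98/65.13)
alpha = 0.5211

0.5211


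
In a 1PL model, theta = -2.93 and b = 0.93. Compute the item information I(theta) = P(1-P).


P = 1/(1+exp(-(-2.93-0.93))) = 0.0206
I = P*(1-P) = 0.0206 * 0.9794
I = 0.0202

0.0202


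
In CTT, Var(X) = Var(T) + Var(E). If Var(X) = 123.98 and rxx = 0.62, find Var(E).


var_true = rxx * var_obs = 0.62 * 123.98 = 76.8676
var_error = var_obs - var_true
var_error = 123.98 - 76.8676
var_error = 47.1124

47.1124


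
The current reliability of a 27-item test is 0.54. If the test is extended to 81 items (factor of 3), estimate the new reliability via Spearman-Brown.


r_new = (n * rxx) / (1 + (n-1) * rxx)
r_new = (3 * 0.54) / (1 + 2 * 0.54)
r_new = 1.62 / 2.08
r_new = 0.7788

0.7788


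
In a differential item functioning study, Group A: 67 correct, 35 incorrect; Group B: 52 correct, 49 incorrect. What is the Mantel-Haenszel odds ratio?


Odds_A = 67/35 = 1.9143
Odds_B = 52/49 = 1.0612
OR = Odds_A / Odds_B = 1.9143 / 1.0612
Exactly, OR = (67 * 49) / (35 * 52) = 3283 / 1820
OR = 1.8038

1.8038


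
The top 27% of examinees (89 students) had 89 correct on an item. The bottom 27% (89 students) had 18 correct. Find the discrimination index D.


p_upper = 89/89 = 1.0
p_lower = 18/89 = 0.2022
D = 1.0 - 0.2022 = 0.7978

0.7978


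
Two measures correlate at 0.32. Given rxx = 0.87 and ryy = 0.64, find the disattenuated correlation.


r_corrected = rxy / sqrt(rxx * ryy)
= 0.32 / sqrt(0.87 * 0.64)
= 0.32 / sqrt(0.5568)
= 0.32 / 0.74619
r_corrected = 0.4288

0.4288


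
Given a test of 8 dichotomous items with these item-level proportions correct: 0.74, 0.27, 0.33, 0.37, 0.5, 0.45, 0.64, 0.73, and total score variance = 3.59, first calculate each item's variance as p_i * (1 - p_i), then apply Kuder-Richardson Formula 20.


For each item, compute p_i * q_i:
  Item 1: 0.74 * 0.26 = 0.1924
  Item 2: 0.27 * 0.73 = 0.1971
  Item 3: 0.33 * 0.67 = 0.2211
  Item 4: 0.37 * 0.63 = 0.2331
  Item 5: 0.5 * 0.5 = 0.25
  Item 6: 0.45 * 0.55 = 0.2475
  Item 7: 0.64 * 0.36 = 0.2304
  Item 8: 0.73 * 0.27 = 0.1971
Sum(p_i * q_i) = 0.1924 + 0.1971 + 0.2211 + 0.2331 + 0.25 + 0.2475 + 0.2304 + 0.1971 = 1.7687
KR-20 = (k/(k-1)) * (1 - Sum(p_i*q_i) / Var_total)
= (8/7) * (1 - 1.7687/3.59)
= 1.1429 * 0.5073
KR-20 = 0.5798

0.5798


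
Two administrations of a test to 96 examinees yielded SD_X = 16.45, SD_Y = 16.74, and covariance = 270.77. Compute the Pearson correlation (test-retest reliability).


r = cov(X,Y) / (SD_X * SD_Y)
r = 270.77 / (16.45 * 16.74)
r = 270.77 / 275.373
r = 0.9833

0.9833


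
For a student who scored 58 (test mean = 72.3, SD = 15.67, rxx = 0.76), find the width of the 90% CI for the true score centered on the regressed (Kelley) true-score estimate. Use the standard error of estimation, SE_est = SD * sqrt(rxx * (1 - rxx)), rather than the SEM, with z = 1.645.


True score estimate = 0.76*58 + 0.24*72.3 = 61.432
SE_est = SD * sqrt(rxx * (1 - rxx)) = 15.67 * sqrt(0.76 * 0.24) = 15.67 * sqrt(0.1824) = 6.692393
CI = T_est +/- z * SE_est, so width = 2 * z * SE_est = 2 * 1.645 * 6.692393
Width = 22.018

22.018


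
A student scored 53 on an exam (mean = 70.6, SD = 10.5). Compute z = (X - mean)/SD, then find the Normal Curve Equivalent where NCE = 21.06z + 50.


z = (X - mean) / SD = (53 - 70.6) / 10.5
z = -17.6 / 10.5
z = -1.6762
NCE = NCE = 21.06z + 50
Carry z at full precision (z = -17.6 / 10.5) into the conversion:
NCE = 21.06 * (-17.6 / 10.5) + 50 = -370.656 / 10.5 + 50
NCE = -35.3006 + 50
NCE = 14.6994

14.6994


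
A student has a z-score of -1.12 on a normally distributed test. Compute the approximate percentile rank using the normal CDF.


CDF(z) = 0.5 * (1 + erf(z/sqrt(2)))
erf(-0.792) = -0.7373
CDF = 0.1314
Percentile rank = 0.1314 * 100 = 13.14

13.14


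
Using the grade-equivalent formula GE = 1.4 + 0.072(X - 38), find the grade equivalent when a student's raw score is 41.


raw - median = 41 - 38 = 3
slope * diff = 0.072 * 3 = 0.216
GE = 1.4 + 0.216
GE = 1.616

1.616


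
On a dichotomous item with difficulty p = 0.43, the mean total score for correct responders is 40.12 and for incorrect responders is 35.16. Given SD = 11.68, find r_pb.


q = 1 - p = 0.57
rpb = ((M1 - M0) / SD) * sqrt(p * q)
rpb = ((40.12 - 35.16) / 11.68) * sqrt(0.43 * 0.57)
rpb = 0.2102

0.2102


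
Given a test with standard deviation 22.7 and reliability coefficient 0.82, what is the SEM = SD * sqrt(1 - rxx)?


SEM = SD * sqrt(1 - rxx)
SEM = 22.7 * sqrt(1 - 0.82)
SEM = 22.7 * sqrt(0.18) = 22.7 * 0.424264
SEM = 9.6308

9.6308


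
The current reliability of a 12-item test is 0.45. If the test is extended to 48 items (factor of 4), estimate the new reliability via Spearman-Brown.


r_new = (n * rxx) / (1 + (n-1) * rxx)
r_new = (4 * 0.45) / (1 + 3 * 0.45)
r_new = 1.8 / 2.35
r_new = 0.766

0.766


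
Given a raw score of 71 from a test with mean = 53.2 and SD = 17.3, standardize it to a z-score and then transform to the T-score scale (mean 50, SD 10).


z = (X - mean) / SD = (71 - 53.2) / 17.3
z = 17.8 / 17.3
z = 1.0289
T-score = T = 50 + 10z
Carry z at full precision (z = 17.8 / 17.3) into the conversion:
T-score = 50 + 10 * (17.8 / 17.3) = 50 + 178 / 17.3
T-score = 50 + 10.289
T-score = 60.289

60.289


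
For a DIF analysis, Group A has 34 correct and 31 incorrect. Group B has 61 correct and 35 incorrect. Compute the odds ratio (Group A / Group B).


Odds_A = 34/31 = 1.0968
Odds_B = 61/35 = 1.7429
OR = Odds_A / Odds_B = 1.0968 / 1.7429
Exactly, OR = (34 * 35) / (31 * 61) = 1190 / 1891
OR = 0.6293

0.6293


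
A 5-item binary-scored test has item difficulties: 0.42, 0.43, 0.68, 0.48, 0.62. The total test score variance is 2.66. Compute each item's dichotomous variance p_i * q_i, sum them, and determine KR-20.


For each item, compute p_i * q_i:
  Item 1: 0.42 * 0.58 = 0.2436
  Item 2: 0.43 * 0.57 = 0.2451
  Item 3: 0.68 * 0.32 = 0.2176
  Item 4: 0.48 * 0.52 = 0.2496
  Item 5: 0.62 * 0.38 = 0.2356
Sum(p_i * q_i) = 0.2436 + 0.2451 + 0.2176 + 0.2496 + 0.2356 = 1.1915
KR-20 = (k/(k-1)) * (1 - Sum(p_i*q_i) / Var_total)
= (5/4) * (1 - 1.1915/2.66)
= 1.25 * 0.5521
KR-20 = 0.6901

0.6901


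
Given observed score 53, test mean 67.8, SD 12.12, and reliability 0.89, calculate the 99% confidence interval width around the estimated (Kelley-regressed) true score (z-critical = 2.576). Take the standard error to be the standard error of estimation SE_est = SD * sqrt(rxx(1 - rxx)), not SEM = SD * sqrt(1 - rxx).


True score estimate = 0.89*53 + 0.11*67.8 = 54.628
SE_est = SD * sqrt(rxx * (1 - rxx)) = 12.12 * sqrt(0.89 * 0.11) = 12.12 * sqrt(0.0979) = 3.792224
CI = T_est +/- z * SE_est, so width = 2 * z * SE_est = 2 * 2.576 * 3.792224
Width = 19.5375

19.5375


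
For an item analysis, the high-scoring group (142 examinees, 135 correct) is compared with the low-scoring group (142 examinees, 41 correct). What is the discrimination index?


p_upper = 135/142 = 0.9507
p_lower = 41/142 = 0.2887
D = 0.9507 - 0.2887 = 0.662

0.662


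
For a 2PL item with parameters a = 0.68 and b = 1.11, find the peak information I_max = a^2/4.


For 2PL, max info at theta = b = 1.11
I_max = a^2 / 4 = 0.68^2 / 4
= 0.4624 / 4
I_max = 0.1156

0.1156


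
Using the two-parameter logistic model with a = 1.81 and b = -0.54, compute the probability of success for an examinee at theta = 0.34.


a*(theta - b) = 1.81 * (0.34 - -0.54) = 1.5928
exp(-1.5928) = 0.2034
P = 1 / (1 + 0.2034)
P = 0.831

0.831


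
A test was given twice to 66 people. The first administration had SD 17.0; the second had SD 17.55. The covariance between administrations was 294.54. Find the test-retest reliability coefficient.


r = cov(X,Y) / (SD_X * SD_Y)
r = 294.54 / (17.0 * 17.55)
r = 294.54 / 298.35
r = 0.9872

0.9872


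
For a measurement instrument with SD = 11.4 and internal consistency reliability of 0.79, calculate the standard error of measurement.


SEM = SD * sqrt(1 - rxx)
SEM = 11.4 * sqrt(1 - 0.79)
SEM = 11.4 * sqrt(0.21) = 11.4 * 0.458258
SEM = 5.2241

5.2241


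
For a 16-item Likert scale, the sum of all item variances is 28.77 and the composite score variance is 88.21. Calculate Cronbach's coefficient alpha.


alpha = (k/(k-1)) * (1 - sum(si^2)/s_total^2)
= (16/15) * (1 - 28.77/88.21)
alpha = 0.7188

0.7188


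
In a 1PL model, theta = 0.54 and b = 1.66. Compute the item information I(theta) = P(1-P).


P = 1/(1+exp(-(0.54-1.66))) = 0.246
I = P*(1-P) = 0.246 * 0.754
I = 0.1855

0.1855


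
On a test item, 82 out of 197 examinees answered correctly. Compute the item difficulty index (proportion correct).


Item difficulty p = number correct / total examinees
p = 82 / 197
p = 0.4162

0.4162


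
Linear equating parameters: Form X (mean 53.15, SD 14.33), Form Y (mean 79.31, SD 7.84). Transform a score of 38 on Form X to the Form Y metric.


slope = SD_Y / SD_X = 7.84 / 14.33 ~ 0.5471
intercept = mean_Y - slope * mean_X = 79.31 - (7.84 / 14.33) * 53.15 ~ 50.2314
Y = slope * X + intercept. To avoid rounding drift from the rounded slope/intercept, evaluate the equivalent form Y = mean_Y + SD_Y * (X - mean_X) / SD_X at full precision:
Y = 79.31 + 7.84 * (38 - 53.15) / 14.33
Y = 79.31 - 7.84 * 15.15 / 14.33
Y = 79.31 - 118.776 / 14.33
Y = 79.31 - 8.2886
Y = 71.0214

71.0214


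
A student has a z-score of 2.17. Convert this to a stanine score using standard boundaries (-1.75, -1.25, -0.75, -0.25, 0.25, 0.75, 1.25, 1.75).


Stanine boundaries: [-1.75, -1.25, -0.75, -0.25, 0.25, 0.75, 1.25, 1.75]
z = 2.17
Check each boundary:
  z >= -1.75 -> could be stanine 2
  z >= -1.25 -> could be stanine 3
  z >= -0.75 -> could be stanine 4
  z >= -0.25 -> could be stanine 5
  z >= 0.25 -> could be stanine 6
  z >= 0.75 -> could be stanine 7
  z >= 1.25 -> could be stanine 8
  z >= 1.75 -> could be stanine 9
Highest qualifying boundary gives stanine = 9

9


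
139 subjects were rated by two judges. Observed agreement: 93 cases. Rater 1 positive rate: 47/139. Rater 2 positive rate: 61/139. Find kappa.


P_o = 93/139 = 0.669065
P_e = (47*61 + 92*78) / 19321 = 0.519797
kappa = (P_o - P_e) / (1 - P_e)
kappa = (0.669065 - 0.519797) / (1 - 0.519797)
kappa = 0.3108

0.3108


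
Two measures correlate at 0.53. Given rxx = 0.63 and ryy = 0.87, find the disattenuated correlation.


r_corrected = rxy / sqrt(rxx * ryy)
= 0.53 / sqrt(0.63 * 0.87)
= 0.53 / sqrt(0.5481)
= 0.53 / 0.740338
r_corrected = 0.7159

0.7159


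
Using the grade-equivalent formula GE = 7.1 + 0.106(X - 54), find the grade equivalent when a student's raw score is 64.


raw - median = 64 - 54 = 10
slope * diff = 0.106 * 10 = 1.06
GE = 7.1 + 1.06
GE = 8.16

8.16


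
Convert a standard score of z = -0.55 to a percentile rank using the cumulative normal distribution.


CDF(z) = 0.5 * (1 + erf(z/sqrt(2)))
erf(-0.3889) = -0.4177
CDF = 0.2912
Percentile rank = 0.2912 * 100 = 29.12

29.12


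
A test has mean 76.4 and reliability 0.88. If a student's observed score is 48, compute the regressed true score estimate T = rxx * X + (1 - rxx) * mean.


T_est = rxx * X + (1 - rxx) * mean
T_est = 0.88 * 48 + 0.12 * 76.4
T_est = 42.24 + 9.168
T_est = 51.408

51.408


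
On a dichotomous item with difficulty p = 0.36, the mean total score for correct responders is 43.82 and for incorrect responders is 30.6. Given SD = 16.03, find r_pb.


q = 1 - p = 0.64
rpb = ((M1 - M0) / SD) * sqrt(p * q)
rpb = ((43.82 - 30.6) / 16.03) * sqrt(0.36 * 0.64)
rpb = 0.3959

0.3959


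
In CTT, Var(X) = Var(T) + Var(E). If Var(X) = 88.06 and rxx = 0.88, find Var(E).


var_true = rxx * var_obs = 0.88 * 88.06 = 77.4928
var_error = var_obs - var_true
var_error = 88.06 - 77.4928
var_error = 10.5672

10.5672


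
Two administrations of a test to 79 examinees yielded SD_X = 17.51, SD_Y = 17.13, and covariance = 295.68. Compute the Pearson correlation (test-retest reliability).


r = cov(X,Y) / (SD_X * SD_Y)
r = 295.68 / (17.51 * 17.13)
r = 295.68 / 299.9463
r = 0.9858

0.9858


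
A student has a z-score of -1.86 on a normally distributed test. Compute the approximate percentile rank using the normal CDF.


CDF(z) = 0.5 * (1 + erf(z/sqrt(2)))
erf(-1.3152) = -0.9371
CDF = 0.0314
Percentile rank = 0.0314 * 100 = 3.14

3.14


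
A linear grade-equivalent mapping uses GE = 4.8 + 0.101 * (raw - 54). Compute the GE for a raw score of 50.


raw - median = 50 - 54 = -4
slope * diff = 0.101 * -4 = -0.404
GE = 4.8 + -0.404
GE = 4.396

4.396


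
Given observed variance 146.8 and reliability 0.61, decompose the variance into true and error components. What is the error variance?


var_true = rxx * var_obs = 0.61 * 146.8 = 89.548
var_error = var_obs - var_true
var_error = 146.8 - 89.548
var_error = 57.252

57.252


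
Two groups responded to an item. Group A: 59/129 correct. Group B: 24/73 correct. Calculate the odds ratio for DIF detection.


Odds_A = 59/70 = 0.8429
Odds_B = 24/49 = 0.4898
OR = Odds_A / Odds_B = 0.8429 / 0.4898
Exactly, OR = (59 * 49) / (70 * 24) = 2891 / 1680
OR = 1.7208

1.7208


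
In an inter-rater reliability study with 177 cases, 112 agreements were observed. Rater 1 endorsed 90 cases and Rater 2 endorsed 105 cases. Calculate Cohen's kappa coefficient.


P_o = 112/177 = 0.632768
P_e = (90*105 + 87*72) / 31329 = 0.50158
kappa = (P_o - P_e) / (1 - P_e)
kappa = (0.632768 - 0.50158) / (1 - 0.50158)
kappa = 0.2632

0.2632


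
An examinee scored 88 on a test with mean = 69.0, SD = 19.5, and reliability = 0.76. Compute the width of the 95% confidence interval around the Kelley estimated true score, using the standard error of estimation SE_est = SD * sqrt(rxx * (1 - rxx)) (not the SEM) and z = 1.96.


True score estimate = 0.76*88 + 0.24*69.0 = 83.44
SE_est = SD * sqrt(rxx * (1 - rxx)) = 19.5 * sqrt(0.76 * 0.24) = 19.5 * sqrt(0.1824) = 8.328121
CI = T_est +/- z * SE_est, so width = 2 * z * SE_est = 2 * 1.96 * 8.328121
Width = 32.6462

32.6462


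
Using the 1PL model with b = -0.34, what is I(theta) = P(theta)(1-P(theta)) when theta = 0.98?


P = 1/(1+exp(-(0.98--0.34))) = 0.7892
I = P*(1-P) = 0.7892 * 0.2108
I = 0.1664

0.1664


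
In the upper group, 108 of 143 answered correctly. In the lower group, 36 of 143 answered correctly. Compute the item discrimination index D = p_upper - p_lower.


p_upper = 108/143 = 0.7552
p_lower = 36/143 = 0.2517
D = 0.7552 - 0.2517 = 0.5035

0.5035


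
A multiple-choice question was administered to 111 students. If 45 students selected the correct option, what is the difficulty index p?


Item difficulty p = number correct / total examinees
p = 45 / 111
p = 0.4054

0.4054


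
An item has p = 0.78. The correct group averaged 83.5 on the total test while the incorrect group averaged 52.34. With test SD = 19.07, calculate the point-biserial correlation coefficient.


q = 1 - p = 0.22
rpb = ((M1 - M0) / SD) * sqrt(p * q)
rpb = ((83.5 - 52.34) / 19.07) * sqrt(0.78 * 0.22)
rpb = 0.6769

0.6769


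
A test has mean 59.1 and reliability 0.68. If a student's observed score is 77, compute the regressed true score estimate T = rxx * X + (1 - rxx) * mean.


T_est = rxx * X + (1 - rxx) * mean
T_est = 0.68 * 77 + 0.32 * 59.1
T_est = 52.36 + 18.912
T_est = 71.272

71.272


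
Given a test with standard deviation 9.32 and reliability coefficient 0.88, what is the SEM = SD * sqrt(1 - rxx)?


SEM = SD * sqrt(1 - rxx)
SEM = 9.32 * sqrt(1 - 0.88)
SEM = 9.32 * sqrt(0.12) = 9.32 * 0.34641
SEM = 3.2285

3.2285


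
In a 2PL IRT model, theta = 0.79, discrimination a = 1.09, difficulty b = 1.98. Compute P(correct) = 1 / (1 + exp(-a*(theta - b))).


a*(theta - b) = 1.09 * (0.79 - 1.98) = -1.2971
exp(--1.2971) = 3.6587
P = 1 / (1 + 3.6587)
P = 0.2147

0.2147


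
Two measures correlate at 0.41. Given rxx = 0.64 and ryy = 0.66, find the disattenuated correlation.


r_corrected = rxy / sqrt(rxx * ryy)
= 0.41 / sqrt(0.64 * 0.66)
= 0.41 / sqrt(0.4224)
= 0.41 / 0.649923
r_corrected = 0.6308

0.6308


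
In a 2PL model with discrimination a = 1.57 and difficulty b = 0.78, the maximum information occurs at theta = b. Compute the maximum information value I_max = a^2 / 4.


For 2PL, max info at theta = b = 0.78
I_max = a^2 / 4 = 1.57^2 / 4
= 2.4649 / 4
I_max = 0.6162

0.6162


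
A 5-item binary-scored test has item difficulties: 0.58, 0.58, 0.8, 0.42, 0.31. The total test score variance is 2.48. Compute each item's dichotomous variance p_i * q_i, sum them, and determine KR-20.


For each item, compute p_i * q_i:
  Item 1: 0.58 * 0.42 = 0.2436
  Item 2: 0.58 * 0.42 = 0.2436
  Item 3: 0.8 * 0.2 = 0.16
  Item 4: 0.42 * 0.58 = 0.2436
  Item 5: 0.31 * 0.69 = 0.2139
Sum(p_i * q_i) = 0.2436 + 0.2436 + 0.16 + 0.2436 + 0.2139 = 1.1047
KR-20 = (k/(k-1)) * (1 - Sum(p_i*q_i) / Var_total)
= (5/4) * (1 - 1.1047/2.48)
= 1.25 * 0.5546
KR-20 = 0.6932

0.6932


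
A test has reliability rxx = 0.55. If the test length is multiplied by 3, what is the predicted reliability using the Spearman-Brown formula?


r_new = (n * rxx) / (1 + (n-1) * rxx)
r_new = (3 * 0.55) / (1 + 2 * 0.55)
r_new = 1.65 / 2.1
r_new = 0.7857

0.7857


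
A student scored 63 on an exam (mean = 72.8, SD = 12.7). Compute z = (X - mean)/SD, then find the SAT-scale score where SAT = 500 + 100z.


z = (X - mean) / SD = (63 - 72.8) / 12.7
z = -9.8 / 12.7
z = -0.7717
SAT-scale = SAT = 500 + 100z
Carry z at full precision (z = -9.8 / 12.7) into the conversion:
SAT-scale = 500 + 100 * (-9.8 / 12.7) = 500 + -980 / 12.7
SAT-scale = 500 + -77.1654
SAT-scale = 422.8346

422.8346


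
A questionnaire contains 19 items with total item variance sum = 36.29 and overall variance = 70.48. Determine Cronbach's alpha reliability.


alpha = (k/(k-1)) * (1 - sum(si^2)/s_total^2)
= (19/18) * (1 - 36.29/70.48)
alpha = 0.5121

0.5121


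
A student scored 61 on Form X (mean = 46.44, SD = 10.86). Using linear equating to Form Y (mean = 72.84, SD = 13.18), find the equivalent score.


slope = SD_Y / SD_X = 13.18 / 10.86 ~ 1.2136
intercept = mean_Y - slope * mean_X = 72.84 - (13.18 / 10.86) * 46.44 ~ 16.4791
Y = slope * X + intercept. To avoid rounding drift from the rounded slope/intercept, evaluate the equivalent form Y = mean_Y + SD_Y * (X - mean_X) / SD_X at full precision:
Y = 72.84 + 13.18 * (61 - 46.44) / 10.86
Y = 72.84 + 13.18 * 14.56 / 10.86
Y = 72.84 + 191.9008 / 10.86
Y = 72.84 + 17.6704
Y = 90.5104

90.5104


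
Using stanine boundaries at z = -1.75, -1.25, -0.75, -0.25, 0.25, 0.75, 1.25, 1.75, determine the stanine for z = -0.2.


Stanine boundaries: [-1.75, -1.25, -0.75, -0.25, 0.25, 0.75, 1.25, 1.75]
z = -0.2
Check each boundary:
  z >= -1.75 -> could be stanine 2
  z >= -1.25 -> could be stanine 3
  z >= -0.75 -> could be stanine 4
  z >= -0.25 -> could be stanine 5
  z < 0.25
  z < 0.75
  z < 1.25
  z < 1.75
Highest qualifying boundary gives stanine = 5

5


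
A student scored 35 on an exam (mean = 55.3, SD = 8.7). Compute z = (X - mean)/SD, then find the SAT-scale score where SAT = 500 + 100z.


z = (X - mean) / SD = (35 - 55.3) / 8.7
z = -20.3 / 8.7
z = -2.3333
SAT-scale = SAT = 500 + 100z
Carry z at full precision (z = -20.3 / 8.7) into the conversion:
SAT-scale = 500 + 100 * (-20.3 / 8.7) = 500 + -2030 / 8.7
SAT-scale = 500 + -233.3333
SAT-scale = 266.6667

266.6667


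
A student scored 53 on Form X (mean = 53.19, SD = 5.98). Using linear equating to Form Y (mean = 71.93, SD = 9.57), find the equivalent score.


slope = SD_Y / SD_X = 9.57 / 5.98 ~ 1.6003
intercept = mean_Y - slope * mean_X = 71.93 - (9.57 / 5.98) * 53.19 ~ -13.1918
Y = slope * X + intercept. To avoid rounding drift from the rounded slope/intercept, evaluate the equivalent form Y = mean_Y + SD_Y * (X - mean_X) / SD_X at full precision:
Y = 71.93 + 9.57 * (53 - 53.19) / 5.98
Y = 71.93 - 9.57 * 0.19 / 5.98
Y = 71.93 - 1.8183 / 5.98
Y = 71.93 - 0.3041
Y = 71.6259

71.6259


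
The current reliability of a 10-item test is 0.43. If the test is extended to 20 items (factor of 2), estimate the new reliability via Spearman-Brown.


r_new = (n * rxx) / (1 + (n-1) * rxx)
r_new = (2 * 0.43) / (1 + 1 * 0.43)
r_new = 0.86 / 1.43
r_new = 0.6014

0.6014


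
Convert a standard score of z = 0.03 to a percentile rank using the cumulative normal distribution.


CDF(z) = 0.5 * (1 + erf(z/sqrt(2)))
erf(0.0212) = 0.0239
CDF = 0.512
Percentile rank = 0.512 * 100 = 51.2

51.2


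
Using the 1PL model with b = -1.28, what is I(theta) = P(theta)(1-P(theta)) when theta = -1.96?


P = 1/(1+exp(-(-1.96--1.28))) = 0.3363
I = P*(1-P) = 0.3363 * 0.6637
I = 0.2232

0.2232


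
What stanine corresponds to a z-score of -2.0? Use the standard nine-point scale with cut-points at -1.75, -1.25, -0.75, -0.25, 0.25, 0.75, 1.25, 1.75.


Stanine boundaries: [-1.75, -1.25, -0.75, -0.25, 0.25, 0.75, 1.25, 1.75]
z = -2.0
Check each boundary:
  z < -1.75
  z < -1.25
  z < -0.75
  z < -0.25
  z < 0.25
  z < 0.75
  z < 1.25
  z < 1.75
Highest qualifying boundary gives stanine = 1

1


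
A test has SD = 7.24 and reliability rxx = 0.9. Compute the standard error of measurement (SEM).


SEM = SD * sqrt(1 - rxx)
SEM = 7.24 * sqrt(1 - 0.9)
SEM = 7.24 * sqrt(0.1) = 7.24 * 0.316228
SEM = 2.2895

2.2895


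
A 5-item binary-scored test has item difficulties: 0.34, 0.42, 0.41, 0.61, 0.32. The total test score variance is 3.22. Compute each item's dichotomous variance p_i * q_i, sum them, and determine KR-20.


For each item, compute p_i * q_i:
  Item 1: 0.34 * 0.66 = 0.2244
  Item 2: 0.42 * 0.58 = 0.2436
  Item 3: 0.41 * 0.59 = 0.2419
  Item 4: 0.61 * 0.39 = 0.2379
  Item 5: 0.32 * 0.68 = 0.2176
Sum(p_i * q_i) = 0.2244 + 0.2436 + 0.2419 + 0.2379 + 0.2176 = 1.1654
KR-20 = (k/(k-1)) * (1 - Sum(p_i*q_i) / Var_total)
= (5/4) * (1 - 1.1654/3.22)
= 1.25 * 0.6381
KR-20 = 0.7976

0.7976


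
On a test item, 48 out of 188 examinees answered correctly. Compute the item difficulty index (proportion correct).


Item difficulty p = number correct / total examinees
p = 48 / 188
p = 0.2553

0.2553


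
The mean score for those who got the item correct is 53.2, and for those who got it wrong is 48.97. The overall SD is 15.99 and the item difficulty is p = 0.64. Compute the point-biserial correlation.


q = 1 - p = 0.36
rpb = ((M1 - M0) / SD) * sqrt(p * q)
rpb = ((53.2 - 48.97) / 15.99) * sqrt(0.64 * 0.36)
rpb = 0.127

0.127


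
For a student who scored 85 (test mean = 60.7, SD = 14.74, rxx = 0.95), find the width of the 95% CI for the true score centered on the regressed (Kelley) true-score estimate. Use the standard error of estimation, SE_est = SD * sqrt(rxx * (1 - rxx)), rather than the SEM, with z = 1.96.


True score estimate = 0.95*85 + 0.05*60.7 = 83.785
SE_est = SD * sqrt(rxx * (1 - rxx)) = 14.74 * sqrt(0.95 * 0.05) = 14.74 * sqrt(0.0475) = 3.212509
CI = T_est +/- z * SE_est, so width = 2 * z * SE_est = 2 * 1.96 * 3.212509
Width = 12.593

12.593


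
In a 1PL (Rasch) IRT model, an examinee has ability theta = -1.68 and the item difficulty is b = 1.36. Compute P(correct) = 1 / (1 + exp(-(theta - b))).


theta - b = -1.68 - 1.36 = -3.04
exp(-(theta - b)) = exp(3.04) = 20.9052
P = 1 / (1 + 20.9052)
P = 0.0457

0.0457


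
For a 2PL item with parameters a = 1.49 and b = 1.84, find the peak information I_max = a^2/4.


For 2PL, max info at theta = b = 1.84
I_max = a^2 / 4 = 1.49^2 / 4
= 2.2201 / 4
I_max = 0.555

0.555


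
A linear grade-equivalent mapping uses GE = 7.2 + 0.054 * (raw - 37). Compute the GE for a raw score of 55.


raw - median = 55 - 37 = 18
slope * diff = 0.054 * 18 = 0.972
GE = 7.2 + 0.972
GE = 8.172

8.172


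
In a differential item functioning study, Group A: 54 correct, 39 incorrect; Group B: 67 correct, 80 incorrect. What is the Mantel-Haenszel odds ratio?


Odds_A = 54/39 = 1.3846
Odds_B = 67/80 = 0.8375
OR = Odds_A / Odds_B = 1.3846 / 0.8375
Exactly, OR = (54 * 80) / (39 * 67) = 4320 / 2613
OR = 1.6533

1.6533


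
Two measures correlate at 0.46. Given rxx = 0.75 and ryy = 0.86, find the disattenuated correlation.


r_corrected = rxy / sqrt(rxx * ryy)
= 0.46 / sqrt(0.75 * 0.86)
= 0.46 / sqrt(0.645)
= 0.46 / 0.803119
r_corrected = 0.5728

0.5728


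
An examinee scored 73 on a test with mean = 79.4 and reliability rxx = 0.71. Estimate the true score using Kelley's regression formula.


T_est = rxx * X + (1 - rxx) * mean
T_est = 0.71 * 73 + 0.29 * 79.4
T_est = 51.83 + 23.026
T_est = 74.856

74.856


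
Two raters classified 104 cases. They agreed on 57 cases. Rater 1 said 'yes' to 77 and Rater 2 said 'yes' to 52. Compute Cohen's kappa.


P_o = 57/104 = 0.548077
P_e = (77*52 + 27*52) / 10816 = 0.5
kappa = (P_o - P_e) / (1 - P_e)
kappa = (0.548077 - 0.5) / (1 - 0.5)
kappa = 0.0962

0.0962


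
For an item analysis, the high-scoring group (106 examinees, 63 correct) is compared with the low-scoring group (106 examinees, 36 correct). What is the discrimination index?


p_upper = 63/106 = 0.5943
p_lower = 36/106 = 0.3396
D = 0.5943 - 0.3396 = 0.2547

0.2547


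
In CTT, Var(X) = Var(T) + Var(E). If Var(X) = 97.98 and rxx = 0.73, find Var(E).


var_true = rxx * var_obs = 0.73 * 97.98 = 71.5254
var_error = var_obs - var_true
var_error = 97.98 - 71.5254
var_error = 26.4546

26.4546


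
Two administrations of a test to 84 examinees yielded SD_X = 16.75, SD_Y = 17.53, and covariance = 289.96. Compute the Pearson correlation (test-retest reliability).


r = cov(X,Y) / (SD_X * SD_Y)
r = 289.96 / (16.75 * 17.53)
r = 289.96 / 293.6275
r = 0.9875

0.9875


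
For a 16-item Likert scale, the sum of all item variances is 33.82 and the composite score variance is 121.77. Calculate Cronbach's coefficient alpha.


alpha = (k/(k-1)) * (1 - sum(si^2)/s_total^2)
= (16/15) * (1 - 33.82/121.77)
alpha = 0.7704

0.7704


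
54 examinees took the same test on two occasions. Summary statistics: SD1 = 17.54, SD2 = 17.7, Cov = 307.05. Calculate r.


r = cov(X,Y) / (SD_X * SD_Y)
r = 307.05 / (17.54 * 17.7)
r = 307.05 / 310.458
r = 0.989

0.989


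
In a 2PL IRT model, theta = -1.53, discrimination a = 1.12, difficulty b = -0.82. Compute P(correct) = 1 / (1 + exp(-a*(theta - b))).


a*(theta - b) = 1.12 * (-1.53 - -0.82) = -0.7952
exp(--0.7952) = 2.2149
P = 1 / (1 + 2.2149)
P = 0.3111

0.3111


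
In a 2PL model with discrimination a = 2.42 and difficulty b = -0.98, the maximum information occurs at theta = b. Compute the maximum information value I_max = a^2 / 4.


For 2PL, max info at theta = b = -0.98
I_max = a^2 / 4 = 2.42^2 / 4
= 5.8564 / 4
I_max = 1.4641

1.4641


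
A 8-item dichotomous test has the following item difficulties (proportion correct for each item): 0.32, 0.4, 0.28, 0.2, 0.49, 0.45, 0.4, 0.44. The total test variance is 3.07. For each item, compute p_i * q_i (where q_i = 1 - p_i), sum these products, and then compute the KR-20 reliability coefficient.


For each item, compute p_i * q_i:
  Item 1: 0.32 * 0.68 = 0.2176
  Item 2: 0.4 * 0.6 = 0.24
  Item 3: 0.28 * 0.72 = 0.2016
  Item 4: 0.2 * 0.8 = 0.16
  Item 5: 0.49 * 0.51 = 0.2499
  Item 6: 0.45 * 0.55 = 0.2475
  Item 7: 0.4 * 0.6 = 0.24
  Item 8: 0.44 * 0.56 = 0.2464
Sum(p_i * q_i) = 0.2176 + 0.24 + 0.2016 + 0.16 + 0.2499 + 0.2475 + 0.24 + 0.2464 = 1.803
KR-20 = (k/(k-1)) * (1 - Sum(p_i*q_i) / Var_total)
= (8/7) * (1 - 1.803/3.07)
= 1.1429 * 0.4127
KR-20 = 0.4717

0.4717


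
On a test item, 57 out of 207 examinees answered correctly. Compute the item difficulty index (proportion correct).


Item difficulty p = number correct / total examinees
p = 57 / 207
p = 0.2754

0.2754


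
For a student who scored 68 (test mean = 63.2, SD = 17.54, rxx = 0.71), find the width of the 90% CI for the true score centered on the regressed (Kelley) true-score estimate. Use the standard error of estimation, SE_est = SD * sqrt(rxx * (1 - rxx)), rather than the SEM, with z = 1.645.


True score estimate = 0.71*68 + 0.29*63.2 = 66.608
SE_est = SD * sqrt(rxx * (1 - rxx)) = 17.54 * sqrt(0.71 * 0.29) = 17.54 * sqrt(0.2059) = 7.958986
CI = T_est +/- z * SE_est, so width = 2 * z * SE_est = 2 * 1.645 * 7.958986
Width = 26.1851

26.1851


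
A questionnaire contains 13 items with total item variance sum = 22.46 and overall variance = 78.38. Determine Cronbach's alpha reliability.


alpha = (k/(k-1)) * (1 - sum(si^2)/s_total^2)
= (13/12) * (1 - 22.46/78.38)
alpha = 0.7729

0.7729


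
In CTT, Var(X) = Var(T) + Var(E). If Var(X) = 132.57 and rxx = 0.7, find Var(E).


var_true = rxx * var_obs = 0.7 * 132.57 = 92.799
var_error = var_obs - var_true
var_error = 132.57 - 92.799
var_error = 39.771

39.771


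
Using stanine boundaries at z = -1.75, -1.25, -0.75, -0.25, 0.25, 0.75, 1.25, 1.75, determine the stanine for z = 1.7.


Stanine boundaries: [-1.75, -1.25, -0.75, -0.25, 0.25, 0.75, 1.25, 1.75]
z = 1.7
Check each boundary:
  z >= -1.75 -> could be stanine 2
  z >= -1.25 -> could be stanine 3
  z >= -0.75 -> could be stanine 4
  z >= -0.25 -> could be stanine 5
  z >= 0.25 -> could be stanine 6
  z >= 0.75 -> could be stanine 7
  z >= 1.25 -> could be stanine 8
  z < 1.75
Highest qualifying boundary gives stanine = 8

8


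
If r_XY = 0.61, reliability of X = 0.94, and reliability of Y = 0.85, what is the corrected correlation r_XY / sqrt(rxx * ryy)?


r_corrected = rxy / sqrt(rxx * ryy)
= 0.61 / sqrt(0.94 * 0.85)
= 0.61 / sqrt(0.799)
= 0.61 / 0.893868
r_corrected = 0.6824

0.6824


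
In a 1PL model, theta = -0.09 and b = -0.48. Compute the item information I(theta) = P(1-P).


P = 1/(1+exp(-(-0.09--0.48))) = 0.5963
I = P*(1-P) = 0.5963 * 0.4037
I = 0.2407

0.2407


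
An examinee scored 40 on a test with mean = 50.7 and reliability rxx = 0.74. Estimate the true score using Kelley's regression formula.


T_est = rxx * X + (1 - rxx) * mean
T_est = 0.74 * 40 + 0.26 * 50.7
T_est = 29.6 + 13.182
T_est = 42.782

42.782


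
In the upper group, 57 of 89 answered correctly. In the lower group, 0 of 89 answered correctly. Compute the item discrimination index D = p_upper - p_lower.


p_upper = 57/89 = 0.6404
p_lower = 0/89 = 0.0
D = 0.6404 - 0.0 = 0.6404

0.6404


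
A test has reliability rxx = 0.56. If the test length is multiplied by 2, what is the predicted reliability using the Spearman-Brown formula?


r_new = (n * rxx) / (1 + (n-1) * rxx)
r_new = (2 * 0.56) / (1 + 1 * 0.56)
r_new = 1.12 / 1.56
r_new = 0.7179

0.7179


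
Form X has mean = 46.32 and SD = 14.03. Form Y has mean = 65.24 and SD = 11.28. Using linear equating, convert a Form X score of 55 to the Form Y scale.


slope = SD_Y / SD_X = 11.28 / 14.03 ~ 0.804
intercept = mean_Y - slope * mean_X = 65.24 - (11.28 / 14.03) * 46.32 ~ 27.9991
Y = slope * X + intercept. To avoid rounding drift from the rounded slope/intercept, evaluate the equivalent form Y = mean_Y + SD_Y * (X - mean_X) / SD_X at full precision:
Y = 65.24 + 11.28 * (55 - 46.32) / 14.03
Y = 65.24 + 11.28 * 8.68 / 14.03
Y = 65.24 + 97.9104 / 14.03
Y = 65.24 + 6.9786
Y = 72.2186

72.2186


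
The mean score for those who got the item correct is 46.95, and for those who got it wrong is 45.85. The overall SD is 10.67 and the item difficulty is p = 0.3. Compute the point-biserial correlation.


q = 1 - p = 0.7
rpb = ((M1 - M0) / SD) * sqrt(p * q)
rpb = ((46.95 - 45.85) / 10.67) * sqrt(0.3 * 0.7)
rpb = 0.0472

0.0472


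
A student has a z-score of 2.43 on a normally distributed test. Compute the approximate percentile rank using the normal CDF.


CDF(z) = 0.5 * (1 + erf(z/sqrt(2)))
erf(1.7183) = 0.9849
CDF = 0.9925
Percentile rank = 0.9925 * 100 = 99.25

99.25


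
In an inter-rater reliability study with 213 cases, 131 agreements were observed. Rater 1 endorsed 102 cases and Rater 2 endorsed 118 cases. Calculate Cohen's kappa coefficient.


P_o = 131/213 = 0.615023
P_e = (102*118 + 111*95) / 45369 = 0.497719
kappa = (P_o - P_e) / (1 - P_e)
kappa = (0.615023 - 0.497719) / (1 - 0.497719)
kappa = 0.2335

0.2335


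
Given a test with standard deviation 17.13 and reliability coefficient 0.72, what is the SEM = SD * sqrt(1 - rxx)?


SEM = SD * sqrt(1 - rxx)
SEM = 17.13 * sqrt(1 - 0.72)
SEM = 17.13 * sqrt(0.28) = 17.13 * 0.52915
SEM = 9.0643

9.0643


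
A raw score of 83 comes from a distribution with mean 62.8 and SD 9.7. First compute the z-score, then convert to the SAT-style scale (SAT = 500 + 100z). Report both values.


z = (X - mean) / SD = (83 - 62.8) / 9.7
z = 20.2 / 9.7
z = 2.0825
SAT-scale = SAT = 500 + 100z
Carry z at full precision (z = 20.2 / 9.7) into the conversion:
SAT-scale = 500 + 100 * (20.2 / 9.7) = 500 + 2020 / 9.7
SAT-scale = 500 + 208.2474
SAT-scale = 708.2474

708.2474


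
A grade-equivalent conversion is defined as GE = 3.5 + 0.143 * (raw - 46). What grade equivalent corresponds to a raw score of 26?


raw - median = 26 - 46 = -20
slope * diff = 0.143 * -20 = -2.86
GE = 3.5 + -2.86
GE = 0.64

0.64


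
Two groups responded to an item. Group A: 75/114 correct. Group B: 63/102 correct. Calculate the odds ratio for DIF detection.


Odds_A = 75/39 = 1.9231
Odds_B = 63/39 = 1.6154
OR = Odds_A / Odds_B = 1.9231 / 1.6154
Exactly, OR = (75 * 39) / (39 * 63) = 2925 / 2457
OR = 1.1905

1.1905


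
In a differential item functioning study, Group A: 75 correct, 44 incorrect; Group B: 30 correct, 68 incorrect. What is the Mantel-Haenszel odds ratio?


Odds_A = 75/44 = 1.7045
Odds_B = 30/68 = 0.4412
OR = Odds_A / Odds_B = 1.7045 / 0.4412
Exactly, OR = (75 * 68) / (44 * 30) = 5100 / 1320
OR = 3.8636

3.8636


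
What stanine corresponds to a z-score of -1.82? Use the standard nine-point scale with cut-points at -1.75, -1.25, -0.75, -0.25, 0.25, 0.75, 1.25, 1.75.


Stanine boundaries: [-1.75, -1.25, -0.75, -0.25, 0.25, 0.75, 1.25, 1.75]
z = -1.82
Check each boundary:
  z < -1.75
  z < -1.25
  z < -0.75
  z < -0.25
  z < 0.25
  z < 0.75
  z < 1.25
  z < 1.75
Highest qualifying boundary gives stanine = 1

1
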